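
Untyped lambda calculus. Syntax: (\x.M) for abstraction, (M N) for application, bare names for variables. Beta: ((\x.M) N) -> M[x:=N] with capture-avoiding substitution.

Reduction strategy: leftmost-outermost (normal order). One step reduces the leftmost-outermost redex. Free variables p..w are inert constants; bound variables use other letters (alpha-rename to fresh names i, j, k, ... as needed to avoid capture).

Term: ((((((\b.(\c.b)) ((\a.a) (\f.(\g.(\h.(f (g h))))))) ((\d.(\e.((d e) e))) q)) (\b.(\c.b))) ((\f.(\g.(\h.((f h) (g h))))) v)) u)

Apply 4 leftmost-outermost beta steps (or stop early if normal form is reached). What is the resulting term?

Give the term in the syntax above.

Step 0: ((((((\b.(\c.b)) ((\a.a) (\f.(\g.(\h.(f (g h))))))) ((\d.(\e.((d e) e))) q)) (\b.(\c.b))) ((\f.(\g.(\h.((f h) (g h))))) v)) u)
Step 1: (((((\c.((\a.a) (\f.(\g.(\h.(f (g h))))))) ((\d.(\e.((d e) e))) q)) (\b.(\c.b))) ((\f.(\g.(\h.((f h) (g h))))) v)) u)
Step 2: (((((\a.a) (\f.(\g.(\h.(f (g h)))))) (\b.(\c.b))) ((\f.(\g.(\h.((f h) (g h))))) v)) u)
Step 3: ((((\f.(\g.(\h.(f (g h))))) (\b.(\c.b))) ((\f.(\g.(\h.((f h) (g h))))) v)) u)
Step 4: (((\g.(\h.((\b.(\c.b)) (g h)))) ((\f.(\g.(\h.((f h) (g h))))) v)) u)

Answer: (((\g.(\h.((\b.(\c.b)) (g h)))) ((\f.(\g.(\h.((f h) (g h))))) v)) u)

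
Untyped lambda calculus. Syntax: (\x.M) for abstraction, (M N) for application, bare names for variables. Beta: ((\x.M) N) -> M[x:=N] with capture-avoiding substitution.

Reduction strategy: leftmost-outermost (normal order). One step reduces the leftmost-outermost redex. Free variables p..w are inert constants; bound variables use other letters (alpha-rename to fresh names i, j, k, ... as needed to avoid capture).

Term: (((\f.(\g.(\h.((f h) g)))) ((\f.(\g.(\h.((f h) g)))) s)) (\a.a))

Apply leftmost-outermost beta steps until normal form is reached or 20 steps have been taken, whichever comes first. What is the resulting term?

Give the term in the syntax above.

Step 0: (((\f.(\g.(\h.((f h) g)))) ((\f.(\g.(\h.((f h) g)))) s)) (\a.a))
Step 1: ((\g.(\h.((((\f.(\g.(\h.((f h) g)))) s) h) g))) (\a.a))
Step 2: (\h.((((\f.(\g.(\h.((f h) g)))) s) h) (\a.a)))
Step 3: (\h.(((\g.(\h.((s h) g))) h) (\a.a)))
Step 4: (\h.((\i.((s i) h)) (\a.a)))
Step 5: (\h.((s (\a.a)) h))

Answer: (\h.((s (\a.a)) h))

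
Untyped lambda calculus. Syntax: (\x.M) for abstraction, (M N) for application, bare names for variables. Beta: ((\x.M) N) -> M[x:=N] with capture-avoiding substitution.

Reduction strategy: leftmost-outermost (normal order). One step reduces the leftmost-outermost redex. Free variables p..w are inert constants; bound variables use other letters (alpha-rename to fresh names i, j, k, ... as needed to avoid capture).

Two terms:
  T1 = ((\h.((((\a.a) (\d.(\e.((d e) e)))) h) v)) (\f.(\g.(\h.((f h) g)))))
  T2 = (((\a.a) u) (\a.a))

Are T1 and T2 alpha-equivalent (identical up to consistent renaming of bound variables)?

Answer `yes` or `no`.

Answer: no

Derivation:
Term 1: ((\h.((((\a.a) (\d.(\e.((d e) e)))) h) v)) (\f.(\g.(\h.((f h) g)))))
Term 2: (((\a.a) u) (\a.a))
Alpha-equivalence: compare structure up to binder renaming.
Result: False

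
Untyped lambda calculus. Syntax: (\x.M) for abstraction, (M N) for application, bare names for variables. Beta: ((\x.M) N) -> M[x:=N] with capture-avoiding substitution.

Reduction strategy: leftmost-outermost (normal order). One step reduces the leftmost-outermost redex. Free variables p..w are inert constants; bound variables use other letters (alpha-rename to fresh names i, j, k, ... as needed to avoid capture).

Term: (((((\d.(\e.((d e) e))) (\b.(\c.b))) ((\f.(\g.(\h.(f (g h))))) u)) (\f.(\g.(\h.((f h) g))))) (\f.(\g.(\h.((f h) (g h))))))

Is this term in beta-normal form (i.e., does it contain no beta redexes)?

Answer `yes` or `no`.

Answer: no

Derivation:
Term: (((((\d.(\e.((d e) e))) (\b.(\c.b))) ((\f.(\g.(\h.(f (g h))))) u)) (\f.(\g.(\h.((f h) g))))) (\f.(\g.(\h.((f h) (g h))))))
Found 2 beta redex(es).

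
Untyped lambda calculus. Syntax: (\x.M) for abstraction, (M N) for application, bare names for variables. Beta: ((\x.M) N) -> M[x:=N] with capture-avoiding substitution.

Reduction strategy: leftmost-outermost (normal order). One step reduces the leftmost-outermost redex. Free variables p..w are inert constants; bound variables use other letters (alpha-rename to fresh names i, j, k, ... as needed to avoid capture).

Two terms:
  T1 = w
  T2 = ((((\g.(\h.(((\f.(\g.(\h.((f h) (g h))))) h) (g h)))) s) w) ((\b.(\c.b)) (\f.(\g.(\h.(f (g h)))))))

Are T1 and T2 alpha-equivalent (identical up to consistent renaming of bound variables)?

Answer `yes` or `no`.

Term 1: w
Term 2: ((((\g.(\h.(((\f.(\g.(\h.((f h) (g h))))) h) (g h)))) s) w) ((\b.(\c.b)) (\f.(\g.(\h.(f (g h)))))))
Alpha-equivalence: compare structure up to binder renaming.
Result: False

Answer: no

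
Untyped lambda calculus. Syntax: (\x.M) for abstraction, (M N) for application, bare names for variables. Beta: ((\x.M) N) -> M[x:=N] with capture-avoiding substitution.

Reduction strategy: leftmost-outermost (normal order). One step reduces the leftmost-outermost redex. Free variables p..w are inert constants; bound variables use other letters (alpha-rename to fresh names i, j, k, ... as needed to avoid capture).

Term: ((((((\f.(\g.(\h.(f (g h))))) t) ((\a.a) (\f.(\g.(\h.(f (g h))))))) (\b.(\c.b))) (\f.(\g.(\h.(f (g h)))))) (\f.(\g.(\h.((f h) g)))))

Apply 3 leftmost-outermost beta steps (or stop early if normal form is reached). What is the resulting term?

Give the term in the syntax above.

Answer: (((t (((\a.a) (\f.(\g.(\h.(f (g h)))))) (\b.(\c.b)))) (\f.(\g.(\h.(f (g h)))))) (\f.(\g.(\h.((f h) g)))))

Derivation:
Step 0: ((((((\f.(\g.(\h.(f (g h))))) t) ((\a.a) (\f.(\g.(\h.(f (g h))))))) (\b.(\c.b))) (\f.(\g.(\h.(f (g h)))))) (\f.(\g.(\h.((f h) g)))))
Step 1: (((((\g.(\h.(t (g h)))) ((\a.a) (\f.(\g.(\h.(f (g h))))))) (\b.(\c.b))) (\f.(\g.(\h.(f (g h)))))) (\f.(\g.(\h.((f h) g)))))
Step 2: ((((\h.(t (((\a.a) (\f.(\g.(\h.(f (g h)))))) h))) (\b.(\c.b))) (\f.(\g.(\h.(f (g h)))))) (\f.(\g.(\h.((f h) g)))))
Step 3: (((t (((\a.a) (\f.(\g.(\h.(f (g h)))))) (\b.(\c.b)))) (\f.(\g.(\h.(f (g h)))))) (\f.(\g.(\h.((f h) g)))))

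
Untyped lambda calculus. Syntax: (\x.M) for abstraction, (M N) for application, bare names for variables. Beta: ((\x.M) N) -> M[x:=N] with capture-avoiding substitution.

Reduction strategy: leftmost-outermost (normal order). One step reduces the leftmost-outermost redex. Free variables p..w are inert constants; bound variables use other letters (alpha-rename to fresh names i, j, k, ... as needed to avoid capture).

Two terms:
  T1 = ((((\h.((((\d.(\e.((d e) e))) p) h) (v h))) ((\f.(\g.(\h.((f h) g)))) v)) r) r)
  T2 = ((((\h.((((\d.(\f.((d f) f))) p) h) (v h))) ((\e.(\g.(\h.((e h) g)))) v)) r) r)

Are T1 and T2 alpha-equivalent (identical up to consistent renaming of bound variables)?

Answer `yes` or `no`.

Answer: yes

Derivation:
Term 1: ((((\h.((((\d.(\e.((d e) e))) p) h) (v h))) ((\f.(\g.(\h.((f h) g)))) v)) r) r)
Term 2: ((((\h.((((\d.(\f.((d f) f))) p) h) (v h))) ((\e.(\g.(\h.((e h) g)))) v)) r) r)
Alpha-equivalence: compare structure up to binder renaming.
Result: True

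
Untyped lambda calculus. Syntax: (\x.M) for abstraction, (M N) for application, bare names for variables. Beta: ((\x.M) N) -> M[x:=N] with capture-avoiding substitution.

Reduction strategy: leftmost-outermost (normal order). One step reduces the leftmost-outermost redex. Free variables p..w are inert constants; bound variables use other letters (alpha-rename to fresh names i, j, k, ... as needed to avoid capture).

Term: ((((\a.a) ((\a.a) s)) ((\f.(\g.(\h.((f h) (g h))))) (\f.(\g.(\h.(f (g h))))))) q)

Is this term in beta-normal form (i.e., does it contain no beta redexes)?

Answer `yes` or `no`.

Term: ((((\a.a) ((\a.a) s)) ((\f.(\g.(\h.((f h) (g h))))) (\f.(\g.(\h.(f (g h))))))) q)
Found 3 beta redex(es).

Answer: no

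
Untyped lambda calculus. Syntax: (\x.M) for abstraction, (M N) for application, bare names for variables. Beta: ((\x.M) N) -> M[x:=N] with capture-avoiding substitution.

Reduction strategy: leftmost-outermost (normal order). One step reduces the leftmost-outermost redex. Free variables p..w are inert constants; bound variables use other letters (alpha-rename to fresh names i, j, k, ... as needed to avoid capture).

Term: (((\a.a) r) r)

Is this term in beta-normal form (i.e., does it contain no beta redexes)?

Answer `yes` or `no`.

Answer: no

Derivation:
Term: (((\a.a) r) r)
Found 1 beta redex(es).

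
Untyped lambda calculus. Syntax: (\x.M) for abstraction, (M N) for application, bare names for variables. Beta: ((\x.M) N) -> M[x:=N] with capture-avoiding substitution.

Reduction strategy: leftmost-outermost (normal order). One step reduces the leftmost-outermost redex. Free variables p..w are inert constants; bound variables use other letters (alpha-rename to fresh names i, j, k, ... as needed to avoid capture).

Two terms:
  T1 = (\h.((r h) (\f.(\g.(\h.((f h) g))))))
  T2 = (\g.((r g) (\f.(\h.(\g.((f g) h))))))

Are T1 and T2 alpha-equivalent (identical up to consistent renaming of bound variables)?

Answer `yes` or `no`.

Answer: yes

Derivation:
Term 1: (\h.((r h) (\f.(\g.(\h.((f h) g))))))
Term 2: (\g.((r g) (\f.(\h.(\g.((f g) h))))))
Alpha-equivalence: compare structure up to binder renaming.
Result: True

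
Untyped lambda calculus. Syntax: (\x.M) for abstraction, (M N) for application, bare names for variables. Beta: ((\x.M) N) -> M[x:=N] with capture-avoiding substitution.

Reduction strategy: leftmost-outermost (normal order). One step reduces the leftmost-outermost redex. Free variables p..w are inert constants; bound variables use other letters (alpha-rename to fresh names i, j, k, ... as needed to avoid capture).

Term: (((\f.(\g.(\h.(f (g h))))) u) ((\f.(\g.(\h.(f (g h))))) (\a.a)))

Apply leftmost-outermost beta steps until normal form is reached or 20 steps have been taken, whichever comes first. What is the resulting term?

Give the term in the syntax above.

Answer: (\h.(u (\i.(h i))))

Derivation:
Step 0: (((\f.(\g.(\h.(f (g h))))) u) ((\f.(\g.(\h.(f (g h))))) (\a.a)))
Step 1: ((\g.(\h.(u (g h)))) ((\f.(\g.(\h.(f (g h))))) (\a.a)))
Step 2: (\h.(u (((\f.(\g.(\h.(f (g h))))) (\a.a)) h)))
Step 3: (\h.(u ((\g.(\h.((\a.a) (g h)))) h)))
Step 4: (\h.(u (\i.((\a.a) (h i)))))
Step 5: (\h.(u (\i.(h i))))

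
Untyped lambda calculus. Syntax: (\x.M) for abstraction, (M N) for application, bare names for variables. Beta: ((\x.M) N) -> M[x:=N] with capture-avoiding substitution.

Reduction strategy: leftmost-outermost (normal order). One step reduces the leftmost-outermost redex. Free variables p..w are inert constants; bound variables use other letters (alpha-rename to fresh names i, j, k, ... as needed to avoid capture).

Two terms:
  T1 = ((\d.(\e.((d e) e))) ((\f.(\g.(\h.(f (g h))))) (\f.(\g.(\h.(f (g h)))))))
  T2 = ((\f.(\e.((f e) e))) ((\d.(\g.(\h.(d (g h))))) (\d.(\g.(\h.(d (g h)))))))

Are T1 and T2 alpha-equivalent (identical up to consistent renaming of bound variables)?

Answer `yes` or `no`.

Term 1: ((\d.(\e.((d e) e))) ((\f.(\g.(\h.(f (g h))))) (\f.(\g.(\h.(f (g h)))))))
Term 2: ((\f.(\e.((f e) e))) ((\d.(\g.(\h.(d (g h))))) (\d.(\g.(\h.(d (g h)))))))
Alpha-equivalence: compare structure up to binder renaming.
Result: True

Answer: yes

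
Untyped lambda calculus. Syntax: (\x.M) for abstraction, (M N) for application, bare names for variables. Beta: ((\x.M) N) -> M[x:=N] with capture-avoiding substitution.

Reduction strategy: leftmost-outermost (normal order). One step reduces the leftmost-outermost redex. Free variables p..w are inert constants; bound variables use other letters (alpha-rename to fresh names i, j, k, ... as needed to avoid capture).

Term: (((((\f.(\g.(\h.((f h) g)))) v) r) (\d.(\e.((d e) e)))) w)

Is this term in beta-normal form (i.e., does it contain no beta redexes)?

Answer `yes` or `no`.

Term: (((((\f.(\g.(\h.((f h) g)))) v) r) (\d.(\e.((d e) e)))) w)
Found 1 beta redex(es).

Answer: no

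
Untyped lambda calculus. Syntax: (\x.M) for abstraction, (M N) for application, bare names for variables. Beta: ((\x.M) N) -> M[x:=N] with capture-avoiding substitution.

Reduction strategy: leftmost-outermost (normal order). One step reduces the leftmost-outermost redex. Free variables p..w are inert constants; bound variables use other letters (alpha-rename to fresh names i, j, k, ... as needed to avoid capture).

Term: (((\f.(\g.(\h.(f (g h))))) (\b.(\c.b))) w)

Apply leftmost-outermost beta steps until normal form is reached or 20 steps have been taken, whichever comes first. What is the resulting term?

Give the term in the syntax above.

Answer: (\h.(\c.(w h)))

Derivation:
Step 0: (((\f.(\g.(\h.(f (g h))))) (\b.(\c.b))) w)
Step 1: ((\g.(\h.((\b.(\c.b)) (g h)))) w)
Step 2: (\h.((\b.(\c.b)) (w h)))
Step 3: (\h.(\c.(w h)))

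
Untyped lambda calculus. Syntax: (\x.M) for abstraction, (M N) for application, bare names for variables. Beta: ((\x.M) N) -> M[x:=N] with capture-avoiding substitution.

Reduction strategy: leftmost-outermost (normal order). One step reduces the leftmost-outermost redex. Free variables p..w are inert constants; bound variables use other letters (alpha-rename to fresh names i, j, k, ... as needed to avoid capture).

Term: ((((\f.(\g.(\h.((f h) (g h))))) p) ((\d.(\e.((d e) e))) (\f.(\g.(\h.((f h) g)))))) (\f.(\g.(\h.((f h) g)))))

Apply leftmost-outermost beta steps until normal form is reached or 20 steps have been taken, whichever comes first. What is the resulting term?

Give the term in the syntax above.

Step 0: ((((\f.(\g.(\h.((f h) (g h))))) p) ((\d.(\e.((d e) e))) (\f.(\g.(\h.((f h) g)))))) (\f.(\g.(\h.((f h) g)))))
Step 1: (((\g.(\h.((p h) (g h)))) ((\d.(\e.((d e) e))) (\f.(\g.(\h.((f h) g)))))) (\f.(\g.(\h.((f h) g)))))
Step 2: ((\h.((p h) (((\d.(\e.((d e) e))) (\f.(\g.(\h.((f h) g))))) h))) (\f.(\g.(\h.((f h) g)))))
Step 3: ((p (\f.(\g.(\h.((f h) g))))) (((\d.(\e.((d e) e))) (\f.(\g.(\h.((f h) g))))) (\f.(\g.(\h.((f h) g))))))
Step 4: ((p (\f.(\g.(\h.((f h) g))))) ((\e.(((\f.(\g.(\h.((f h) g)))) e) e)) (\f.(\g.(\h.((f h) g))))))
Step 5: ((p (\f.(\g.(\h.((f h) g))))) (((\f.(\g.(\h.((f h) g)))) (\f.(\g.(\h.((f h) g))))) (\f.(\g.(\h.((f h) g))))))
Step 6: ((p (\f.(\g.(\h.((f h) g))))) ((\g.(\h.(((\f.(\g.(\h.((f h) g)))) h) g))) (\f.(\g.(\h.((f h) g))))))
Step 7: ((p (\f.(\g.(\h.((f h) g))))) (\h.(((\f.(\g.(\h.((f h) g)))) h) (\f.(\g.(\h.((f h) g)))))))
Step 8: ((p (\f.(\g.(\h.((f h) g))))) (\h.((\g.(\i.((h i) g))) (\f.(\g.(\h.((f h) g)))))))
Step 9: ((p (\f.(\g.(\h.((f h) g))))) (\h.(\i.((h i) (\f.(\g.(\h.((f h) g))))))))

Answer: ((p (\f.(\g.(\h.((f h) g))))) (\h.(\i.((h i) (\f.(\g.(\h.((f h) g))))))))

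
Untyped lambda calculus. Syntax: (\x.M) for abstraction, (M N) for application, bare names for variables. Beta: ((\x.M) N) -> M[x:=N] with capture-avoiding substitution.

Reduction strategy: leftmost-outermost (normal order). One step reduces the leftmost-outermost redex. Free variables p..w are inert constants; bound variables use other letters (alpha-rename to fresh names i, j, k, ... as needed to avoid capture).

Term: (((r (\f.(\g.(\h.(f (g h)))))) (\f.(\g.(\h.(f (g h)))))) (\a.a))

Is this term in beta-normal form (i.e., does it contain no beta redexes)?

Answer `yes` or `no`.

Term: (((r (\f.(\g.(\h.(f (g h)))))) (\f.(\g.(\h.(f (g h)))))) (\a.a))
No beta redexes found.

Answer: yes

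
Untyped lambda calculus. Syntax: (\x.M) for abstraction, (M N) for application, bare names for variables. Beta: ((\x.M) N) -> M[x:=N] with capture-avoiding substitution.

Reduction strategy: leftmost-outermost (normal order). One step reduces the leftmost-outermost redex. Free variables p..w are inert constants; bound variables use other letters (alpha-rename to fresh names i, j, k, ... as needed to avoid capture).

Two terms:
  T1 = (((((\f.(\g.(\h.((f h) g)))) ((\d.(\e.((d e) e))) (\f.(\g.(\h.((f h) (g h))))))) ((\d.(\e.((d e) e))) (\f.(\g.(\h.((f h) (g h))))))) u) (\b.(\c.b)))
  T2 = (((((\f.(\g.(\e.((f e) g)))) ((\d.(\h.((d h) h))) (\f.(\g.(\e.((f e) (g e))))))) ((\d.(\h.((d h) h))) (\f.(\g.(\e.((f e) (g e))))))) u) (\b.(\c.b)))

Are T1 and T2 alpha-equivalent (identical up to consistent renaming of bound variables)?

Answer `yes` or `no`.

Answer: yes

Derivation:
Term 1: (((((\f.(\g.(\h.((f h) g)))) ((\d.(\e.((d e) e))) (\f.(\g.(\h.((f h) (g h))))))) ((\d.(\e.((d e) e))) (\f.(\g.(\h.((f h) (g h))))))) u) (\b.(\c.b)))
Term 2: (((((\f.(\g.(\e.((f e) g)))) ((\d.(\h.((d h) h))) (\f.(\g.(\e.((f e) (g e))))))) ((\d.(\h.((d h) h))) (\f.(\g.(\e.((f e) (g e))))))) u) (\b.(\c.b)))
Alpha-equivalence: compare structure up to binder renaming.
Result: True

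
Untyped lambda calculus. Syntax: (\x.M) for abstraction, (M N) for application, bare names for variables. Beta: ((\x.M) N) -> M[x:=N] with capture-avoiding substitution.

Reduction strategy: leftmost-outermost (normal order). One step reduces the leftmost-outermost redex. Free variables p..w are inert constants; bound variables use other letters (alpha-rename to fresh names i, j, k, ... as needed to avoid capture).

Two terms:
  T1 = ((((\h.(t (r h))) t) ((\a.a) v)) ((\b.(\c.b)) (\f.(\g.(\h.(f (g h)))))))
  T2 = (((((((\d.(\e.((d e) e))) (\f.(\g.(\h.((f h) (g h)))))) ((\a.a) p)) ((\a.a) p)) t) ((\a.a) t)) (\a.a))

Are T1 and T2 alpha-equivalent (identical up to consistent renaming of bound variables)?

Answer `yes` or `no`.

Answer: no

Derivation:
Term 1: ((((\h.(t (r h))) t) ((\a.a) v)) ((\b.(\c.b)) (\f.(\g.(\h.(f (g h)))))))
Term 2: (((((((\d.(\e.((d e) e))) (\f.(\g.(\h.((f h) (g h)))))) ((\a.a) p)) ((\a.a) p)) t) ((\a.a) t)) (\a.a))
Alpha-equivalence: compare structure up to binder renaming.
Result: False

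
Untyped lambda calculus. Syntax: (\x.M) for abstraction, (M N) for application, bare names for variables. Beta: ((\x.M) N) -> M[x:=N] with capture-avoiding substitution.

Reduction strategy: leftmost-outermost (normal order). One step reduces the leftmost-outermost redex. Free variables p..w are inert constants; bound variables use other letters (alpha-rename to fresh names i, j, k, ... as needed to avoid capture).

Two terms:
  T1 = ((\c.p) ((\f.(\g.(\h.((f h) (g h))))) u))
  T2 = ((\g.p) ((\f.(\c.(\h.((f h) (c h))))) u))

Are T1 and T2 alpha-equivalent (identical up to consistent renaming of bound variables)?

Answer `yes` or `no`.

Answer: yes

Derivation:
Term 1: ((\c.p) ((\f.(\g.(\h.((f h) (g h))))) u))
Term 2: ((\g.p) ((\f.(\c.(\h.((f h) (c h))))) u))
Alpha-equivalence: compare structure up to binder renaming.
Result: True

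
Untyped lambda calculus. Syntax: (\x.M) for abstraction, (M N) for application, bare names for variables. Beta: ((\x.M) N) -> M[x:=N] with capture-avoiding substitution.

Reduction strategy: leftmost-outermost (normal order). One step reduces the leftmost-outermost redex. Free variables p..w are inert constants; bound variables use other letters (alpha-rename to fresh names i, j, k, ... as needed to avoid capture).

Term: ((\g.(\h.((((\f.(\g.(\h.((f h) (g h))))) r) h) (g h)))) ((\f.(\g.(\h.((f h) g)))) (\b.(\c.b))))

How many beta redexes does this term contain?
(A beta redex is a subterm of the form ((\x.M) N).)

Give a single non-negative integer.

Term: ((\g.(\h.((((\f.(\g.(\h.((f h) (g h))))) r) h) (g h)))) ((\f.(\g.(\h.((f h) g)))) (\b.(\c.b))))
  Redex: ((\g.(\h.((((\f.(\g.(\h.((f h) (g h))))) r) h) (g h)))) ((\f.(\g.(\h.((f h) g)))) (\b.(\c.b))))
  Redex: ((\f.(\g.(\h.((f h) (g h))))) r)
  Redex: ((\f.(\g.(\h.((f h) g)))) (\b.(\c.b)))
Total redexes: 3

Answer: 3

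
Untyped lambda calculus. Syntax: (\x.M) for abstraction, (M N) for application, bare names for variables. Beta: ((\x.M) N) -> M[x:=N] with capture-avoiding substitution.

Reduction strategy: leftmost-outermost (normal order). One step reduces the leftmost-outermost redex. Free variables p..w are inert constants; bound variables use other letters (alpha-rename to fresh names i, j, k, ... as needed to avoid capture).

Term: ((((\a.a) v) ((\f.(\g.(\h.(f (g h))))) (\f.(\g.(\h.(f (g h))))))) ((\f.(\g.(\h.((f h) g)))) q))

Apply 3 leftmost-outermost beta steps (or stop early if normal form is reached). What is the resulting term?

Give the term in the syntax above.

Step 0: ((((\a.a) v) ((\f.(\g.(\h.(f (g h))))) (\f.(\g.(\h.(f (g h))))))) ((\f.(\g.(\h.((f h) g)))) q))
Step 1: ((v ((\f.(\g.(\h.(f (g h))))) (\f.(\g.(\h.(f (g h))))))) ((\f.(\g.(\h.((f h) g)))) q))
Step 2: ((v (\g.(\h.((\f.(\g.(\h.(f (g h))))) (g h))))) ((\f.(\g.(\h.((f h) g)))) q))
Step 3: ((v (\g.(\h.(\i.(\j.((g h) (i j))))))) ((\f.(\g.(\h.((f h) g)))) q))

Answer: ((v (\g.(\h.(\i.(\j.((g h) (i j))))))) ((\f.(\g.(\h.((f h) g)))) q))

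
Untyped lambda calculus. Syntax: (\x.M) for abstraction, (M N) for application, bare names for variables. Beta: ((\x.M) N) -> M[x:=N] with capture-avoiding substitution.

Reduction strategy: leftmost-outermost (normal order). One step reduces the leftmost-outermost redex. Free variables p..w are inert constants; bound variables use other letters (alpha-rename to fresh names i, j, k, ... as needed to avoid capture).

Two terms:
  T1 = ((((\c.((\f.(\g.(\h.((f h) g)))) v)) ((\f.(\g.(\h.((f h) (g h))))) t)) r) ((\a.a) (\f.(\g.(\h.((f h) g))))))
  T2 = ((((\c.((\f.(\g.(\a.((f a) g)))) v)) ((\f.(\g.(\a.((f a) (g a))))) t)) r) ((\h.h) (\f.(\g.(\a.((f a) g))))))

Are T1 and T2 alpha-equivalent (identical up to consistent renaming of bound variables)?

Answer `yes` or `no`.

Answer: yes

Derivation:
Term 1: ((((\c.((\f.(\g.(\h.((f h) g)))) v)) ((\f.(\g.(\h.((f h) (g h))))) t)) r) ((\a.a) (\f.(\g.(\h.((f h) g))))))
Term 2: ((((\c.((\f.(\g.(\a.((f a) g)))) v)) ((\f.(\g.(\a.((f a) (g a))))) t)) r) ((\h.h) (\f.(\g.(\a.((f a) g))))))
Alpha-equivalence: compare structure up to binder renaming.
Result: True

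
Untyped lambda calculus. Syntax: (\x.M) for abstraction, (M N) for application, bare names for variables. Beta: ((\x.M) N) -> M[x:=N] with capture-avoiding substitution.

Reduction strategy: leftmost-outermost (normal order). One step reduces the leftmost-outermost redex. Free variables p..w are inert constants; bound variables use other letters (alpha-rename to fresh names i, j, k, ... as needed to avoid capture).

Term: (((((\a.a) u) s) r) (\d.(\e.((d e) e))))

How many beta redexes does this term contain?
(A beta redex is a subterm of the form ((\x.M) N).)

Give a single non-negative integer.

Term: (((((\a.a) u) s) r) (\d.(\e.((d e) e))))
  Redex: ((\a.a) u)
Total redexes: 1

Answer: 1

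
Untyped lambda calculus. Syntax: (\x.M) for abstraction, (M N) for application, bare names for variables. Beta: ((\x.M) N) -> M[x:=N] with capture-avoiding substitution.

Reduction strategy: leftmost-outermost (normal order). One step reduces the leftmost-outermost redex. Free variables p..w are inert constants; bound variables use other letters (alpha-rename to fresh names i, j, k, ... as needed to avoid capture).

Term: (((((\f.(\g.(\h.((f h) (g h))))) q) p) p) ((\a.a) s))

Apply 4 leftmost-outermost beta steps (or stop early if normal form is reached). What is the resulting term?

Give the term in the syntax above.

Answer: (((q p) (p p)) s)

Derivation:
Step 0: (((((\f.(\g.(\h.((f h) (g h))))) q) p) p) ((\a.a) s))
Step 1: ((((\g.(\h.((q h) (g h)))) p) p) ((\a.a) s))
Step 2: (((\h.((q h) (p h))) p) ((\a.a) s))
Step 3: (((q p) (p p)) ((\a.a) s))
Step 4: (((q p) (p p)) s)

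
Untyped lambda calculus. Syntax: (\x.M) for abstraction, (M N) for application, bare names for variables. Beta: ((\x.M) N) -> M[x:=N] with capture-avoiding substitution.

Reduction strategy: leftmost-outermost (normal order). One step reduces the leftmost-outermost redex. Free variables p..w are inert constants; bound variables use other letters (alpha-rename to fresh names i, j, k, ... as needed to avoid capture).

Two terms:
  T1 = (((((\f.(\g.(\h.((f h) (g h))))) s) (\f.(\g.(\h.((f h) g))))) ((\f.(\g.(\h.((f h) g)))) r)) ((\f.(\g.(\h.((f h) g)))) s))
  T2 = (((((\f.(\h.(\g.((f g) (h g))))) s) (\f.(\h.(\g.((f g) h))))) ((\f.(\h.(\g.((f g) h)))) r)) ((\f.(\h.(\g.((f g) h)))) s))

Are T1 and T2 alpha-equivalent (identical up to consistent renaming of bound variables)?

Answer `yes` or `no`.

Answer: yes

Derivation:
Term 1: (((((\f.(\g.(\h.((f h) (g h))))) s) (\f.(\g.(\h.((f h) g))))) ((\f.(\g.(\h.((f h) g)))) r)) ((\f.(\g.(\h.((f h) g)))) s))
Term 2: (((((\f.(\h.(\g.((f g) (h g))))) s) (\f.(\h.(\g.((f g) h))))) ((\f.(\h.(\g.((f g) h)))) r)) ((\f.(\h.(\g.((f g) h)))) s))
Alpha-equivalence: compare structure up to binder renaming.
Result: True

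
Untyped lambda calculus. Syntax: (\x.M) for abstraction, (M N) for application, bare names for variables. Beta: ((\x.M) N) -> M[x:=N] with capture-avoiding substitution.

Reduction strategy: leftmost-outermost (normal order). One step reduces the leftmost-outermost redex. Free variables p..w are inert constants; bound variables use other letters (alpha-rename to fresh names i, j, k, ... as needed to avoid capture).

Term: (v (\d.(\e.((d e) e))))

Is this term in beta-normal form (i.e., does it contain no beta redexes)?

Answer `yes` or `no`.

Answer: yes

Derivation:
Term: (v (\d.(\e.((d e) e))))
No beta redexes found.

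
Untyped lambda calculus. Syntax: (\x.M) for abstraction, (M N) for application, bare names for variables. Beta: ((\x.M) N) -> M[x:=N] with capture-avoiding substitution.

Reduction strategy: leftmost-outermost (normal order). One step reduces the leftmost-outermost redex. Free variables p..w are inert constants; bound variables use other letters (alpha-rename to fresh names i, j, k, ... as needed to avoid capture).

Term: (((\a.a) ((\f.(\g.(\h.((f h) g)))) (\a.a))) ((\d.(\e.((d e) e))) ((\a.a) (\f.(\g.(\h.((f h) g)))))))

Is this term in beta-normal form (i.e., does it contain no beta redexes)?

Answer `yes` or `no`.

Answer: no

Derivation:
Term: (((\a.a) ((\f.(\g.(\h.((f h) g)))) (\a.a))) ((\d.(\e.((d e) e))) ((\a.a) (\f.(\g.(\h.((f h) g)))))))
Found 4 beta redex(es).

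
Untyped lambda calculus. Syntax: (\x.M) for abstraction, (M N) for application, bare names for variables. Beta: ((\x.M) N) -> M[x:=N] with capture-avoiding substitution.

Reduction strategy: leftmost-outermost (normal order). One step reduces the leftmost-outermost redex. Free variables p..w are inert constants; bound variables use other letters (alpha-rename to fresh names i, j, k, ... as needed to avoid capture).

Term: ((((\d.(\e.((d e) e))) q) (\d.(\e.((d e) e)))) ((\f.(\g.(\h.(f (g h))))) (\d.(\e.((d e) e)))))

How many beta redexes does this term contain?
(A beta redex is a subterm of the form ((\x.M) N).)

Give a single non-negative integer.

Answer: 2

Derivation:
Term: ((((\d.(\e.((d e) e))) q) (\d.(\e.((d e) e)))) ((\f.(\g.(\h.(f (g h))))) (\d.(\e.((d e) e)))))
  Redex: ((\d.(\e.((d e) e))) q)
  Redex: ((\f.(\g.(\h.(f (g h))))) (\d.(\e.((d e) e))))
Total redexes: 2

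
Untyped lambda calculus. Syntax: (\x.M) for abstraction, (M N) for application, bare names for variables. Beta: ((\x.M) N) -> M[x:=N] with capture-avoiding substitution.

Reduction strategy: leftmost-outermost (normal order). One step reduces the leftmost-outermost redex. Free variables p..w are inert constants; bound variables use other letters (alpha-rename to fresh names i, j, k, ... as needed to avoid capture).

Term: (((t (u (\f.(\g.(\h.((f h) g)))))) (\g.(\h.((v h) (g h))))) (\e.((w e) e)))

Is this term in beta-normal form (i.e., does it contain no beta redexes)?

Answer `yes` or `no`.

Term: (((t (u (\f.(\g.(\h.((f h) g)))))) (\g.(\h.((v h) (g h))))) (\e.((w e) e)))
No beta redexes found.

Answer: yes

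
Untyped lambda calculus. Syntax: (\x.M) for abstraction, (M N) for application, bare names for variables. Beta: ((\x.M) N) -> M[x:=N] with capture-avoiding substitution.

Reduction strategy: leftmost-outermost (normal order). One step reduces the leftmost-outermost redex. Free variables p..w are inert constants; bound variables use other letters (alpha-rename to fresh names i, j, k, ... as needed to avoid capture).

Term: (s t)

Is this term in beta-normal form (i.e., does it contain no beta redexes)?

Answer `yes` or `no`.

Answer: yes

Derivation:
Term: (s t)
No beta redexes found.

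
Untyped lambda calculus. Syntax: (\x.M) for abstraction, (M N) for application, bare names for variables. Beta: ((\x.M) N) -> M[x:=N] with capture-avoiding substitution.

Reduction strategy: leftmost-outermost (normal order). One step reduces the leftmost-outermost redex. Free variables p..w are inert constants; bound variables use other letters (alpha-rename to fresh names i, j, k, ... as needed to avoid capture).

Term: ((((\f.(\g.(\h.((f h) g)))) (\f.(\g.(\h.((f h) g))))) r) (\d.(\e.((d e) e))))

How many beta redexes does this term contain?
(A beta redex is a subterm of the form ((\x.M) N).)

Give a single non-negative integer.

Term: ((((\f.(\g.(\h.((f h) g)))) (\f.(\g.(\h.((f h) g))))) r) (\d.(\e.((d e) e))))
  Redex: ((\f.(\g.(\h.((f h) g)))) (\f.(\g.(\h.((f h) g)))))
Total redexes: 1

Answer: 1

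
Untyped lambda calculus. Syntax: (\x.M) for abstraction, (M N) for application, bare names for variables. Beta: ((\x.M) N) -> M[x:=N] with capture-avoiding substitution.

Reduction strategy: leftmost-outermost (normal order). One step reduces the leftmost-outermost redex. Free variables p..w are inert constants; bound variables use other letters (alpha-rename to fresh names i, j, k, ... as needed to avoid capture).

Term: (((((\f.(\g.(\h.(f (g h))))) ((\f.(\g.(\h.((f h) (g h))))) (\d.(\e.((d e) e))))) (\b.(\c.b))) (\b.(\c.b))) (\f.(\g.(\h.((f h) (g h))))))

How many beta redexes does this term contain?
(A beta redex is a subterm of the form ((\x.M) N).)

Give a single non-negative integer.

Answer: 2

Derivation:
Term: (((((\f.(\g.(\h.(f (g h))))) ((\f.(\g.(\h.((f h) (g h))))) (\d.(\e.((d e) e))))) (\b.(\c.b))) (\b.(\c.b))) (\f.(\g.(\h.((f h) (g h))))))
  Redex: ((\f.(\g.(\h.(f (g h))))) ((\f.(\g.(\h.((f h) (g h))))) (\d.(\e.((d e) e)))))
  Redex: ((\f.(\g.(\h.((f h) (g h))))) (\d.(\e.((d e) e))))
Total redexes: 2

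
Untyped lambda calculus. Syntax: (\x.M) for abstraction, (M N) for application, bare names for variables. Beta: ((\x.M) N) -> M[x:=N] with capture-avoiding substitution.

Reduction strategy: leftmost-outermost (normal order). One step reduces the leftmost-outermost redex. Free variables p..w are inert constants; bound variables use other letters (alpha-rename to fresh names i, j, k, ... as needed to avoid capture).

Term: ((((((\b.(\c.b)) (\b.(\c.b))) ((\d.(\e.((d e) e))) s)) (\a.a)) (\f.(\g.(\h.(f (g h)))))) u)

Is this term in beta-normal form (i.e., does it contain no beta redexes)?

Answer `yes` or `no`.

Answer: no

Derivation:
Term: ((((((\b.(\c.b)) (\b.(\c.b))) ((\d.(\e.((d e) e))) s)) (\a.a)) (\f.(\g.(\h.(f (g h)))))) u)
Found 2 beta redex(es).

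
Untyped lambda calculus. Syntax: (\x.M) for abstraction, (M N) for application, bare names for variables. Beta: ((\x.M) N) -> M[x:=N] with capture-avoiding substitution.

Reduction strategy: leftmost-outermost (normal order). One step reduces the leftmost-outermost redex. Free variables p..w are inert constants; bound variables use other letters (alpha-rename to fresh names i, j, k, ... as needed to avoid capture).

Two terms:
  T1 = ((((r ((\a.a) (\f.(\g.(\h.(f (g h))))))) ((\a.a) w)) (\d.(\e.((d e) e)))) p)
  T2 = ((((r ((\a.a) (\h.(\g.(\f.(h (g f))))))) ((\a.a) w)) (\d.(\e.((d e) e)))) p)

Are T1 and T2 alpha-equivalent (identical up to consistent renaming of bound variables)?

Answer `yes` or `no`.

Term 1: ((((r ((\a.a) (\f.(\g.(\h.(f (g h))))))) ((\a.a) w)) (\d.(\e.((d e) e)))) p)
Term 2: ((((r ((\a.a) (\h.(\g.(\f.(h (g f))))))) ((\a.a) w)) (\d.(\e.((d e) e)))) p)
Alpha-equivalence: compare structure up to binder renaming.
Result: True

Answer: yes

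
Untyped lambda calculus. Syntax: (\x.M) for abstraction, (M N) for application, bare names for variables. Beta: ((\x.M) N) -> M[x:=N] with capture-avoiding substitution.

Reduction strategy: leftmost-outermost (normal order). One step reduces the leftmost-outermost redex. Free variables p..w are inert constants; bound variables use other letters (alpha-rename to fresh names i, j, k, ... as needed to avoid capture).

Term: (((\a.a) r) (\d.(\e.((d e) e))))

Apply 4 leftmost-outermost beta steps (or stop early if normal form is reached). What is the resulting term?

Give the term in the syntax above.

Answer: (r (\d.(\e.((d e) e))))

Derivation:
Step 0: (((\a.a) r) (\d.(\e.((d e) e))))
Step 1: (r (\d.(\e.((d e) e))))
Step 2: (normal form reached)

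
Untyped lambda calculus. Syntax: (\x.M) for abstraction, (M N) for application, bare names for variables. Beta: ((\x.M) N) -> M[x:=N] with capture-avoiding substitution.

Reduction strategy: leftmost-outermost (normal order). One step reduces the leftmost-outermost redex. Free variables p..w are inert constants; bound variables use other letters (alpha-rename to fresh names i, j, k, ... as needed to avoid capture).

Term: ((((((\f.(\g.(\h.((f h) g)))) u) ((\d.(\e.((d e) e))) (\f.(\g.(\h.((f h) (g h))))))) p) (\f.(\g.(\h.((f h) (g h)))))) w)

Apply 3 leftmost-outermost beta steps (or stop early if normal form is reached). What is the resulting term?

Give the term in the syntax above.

Answer: ((((u p) ((\d.(\e.((d e) e))) (\f.(\g.(\h.((f h) (g h))))))) (\f.(\g.(\h.((f h) (g h)))))) w)

Derivation:
Step 0: ((((((\f.(\g.(\h.((f h) g)))) u) ((\d.(\e.((d e) e))) (\f.(\g.(\h.((f h) (g h))))))) p) (\f.(\g.(\h.((f h) (g h)))))) w)
Step 1: (((((\g.(\h.((u h) g))) ((\d.(\e.((d e) e))) (\f.(\g.(\h.((f h) (g h))))))) p) (\f.(\g.(\h.((f h) (g h)))))) w)
Step 2: ((((\h.((u h) ((\d.(\e.((d e) e))) (\f.(\g.(\h.((f h) (g h)))))))) p) (\f.(\g.(\h.((f h) (g h)))))) w)
Step 3: ((((u p) ((\d.(\e.((d e) e))) (\f.(\g.(\h.((f h) (g h))))))) (\f.(\g.(\h.((f h) (g h)))))) w)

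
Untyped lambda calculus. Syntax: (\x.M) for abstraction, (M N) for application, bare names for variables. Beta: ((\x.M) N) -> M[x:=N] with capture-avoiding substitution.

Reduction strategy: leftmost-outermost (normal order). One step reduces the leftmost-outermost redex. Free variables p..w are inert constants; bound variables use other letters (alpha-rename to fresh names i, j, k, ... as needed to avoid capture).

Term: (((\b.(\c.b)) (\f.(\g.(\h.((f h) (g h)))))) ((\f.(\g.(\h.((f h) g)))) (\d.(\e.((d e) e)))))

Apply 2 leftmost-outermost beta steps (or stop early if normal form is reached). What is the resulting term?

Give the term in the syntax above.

Answer: (\f.(\g.(\h.((f h) (g h)))))

Derivation:
Step 0: (((\b.(\c.b)) (\f.(\g.(\h.((f h) (g h)))))) ((\f.(\g.(\h.((f h) g)))) (\d.(\e.((d e) e)))))
Step 1: ((\c.(\f.(\g.(\h.((f h) (g h)))))) ((\f.(\g.(\h.((f h) g)))) (\d.(\e.((d e) e)))))
Step 2: (\f.(\g.(\h.((f h) (g h)))))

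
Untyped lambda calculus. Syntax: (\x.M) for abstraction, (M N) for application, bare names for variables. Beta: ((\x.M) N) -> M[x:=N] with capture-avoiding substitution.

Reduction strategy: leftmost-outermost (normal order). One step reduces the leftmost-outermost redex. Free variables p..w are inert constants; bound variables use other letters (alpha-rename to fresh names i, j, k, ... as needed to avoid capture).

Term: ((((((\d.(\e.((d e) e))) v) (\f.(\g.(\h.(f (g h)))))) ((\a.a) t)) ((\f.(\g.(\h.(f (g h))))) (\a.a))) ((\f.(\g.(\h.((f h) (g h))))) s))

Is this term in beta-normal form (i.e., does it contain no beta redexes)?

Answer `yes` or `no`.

Term: ((((((\d.(\e.((d e) e))) v) (\f.(\g.(\h.(f (g h)))))) ((\a.a) t)) ((\f.(\g.(\h.(f (g h))))) (\a.a))) ((\f.(\g.(\h.((f h) (g h))))) s))
Found 4 beta redex(es).

Answer: no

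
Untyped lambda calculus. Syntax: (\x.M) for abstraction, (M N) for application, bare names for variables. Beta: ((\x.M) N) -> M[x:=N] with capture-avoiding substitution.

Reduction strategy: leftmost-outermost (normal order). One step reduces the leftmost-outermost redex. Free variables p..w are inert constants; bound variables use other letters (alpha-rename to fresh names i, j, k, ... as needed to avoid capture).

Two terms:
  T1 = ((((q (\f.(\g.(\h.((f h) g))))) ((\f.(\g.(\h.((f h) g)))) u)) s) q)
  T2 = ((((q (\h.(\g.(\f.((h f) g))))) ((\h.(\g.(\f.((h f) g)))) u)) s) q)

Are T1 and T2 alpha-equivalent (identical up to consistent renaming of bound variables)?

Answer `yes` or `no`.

Answer: yes

Derivation:
Term 1: ((((q (\f.(\g.(\h.((f h) g))))) ((\f.(\g.(\h.((f h) g)))) u)) s) q)
Term 2: ((((q (\h.(\g.(\f.((h f) g))))) ((\h.(\g.(\f.((h f) g)))) u)) s) q)
Alpha-equivalence: compare structure up to binder renaming.
Result: True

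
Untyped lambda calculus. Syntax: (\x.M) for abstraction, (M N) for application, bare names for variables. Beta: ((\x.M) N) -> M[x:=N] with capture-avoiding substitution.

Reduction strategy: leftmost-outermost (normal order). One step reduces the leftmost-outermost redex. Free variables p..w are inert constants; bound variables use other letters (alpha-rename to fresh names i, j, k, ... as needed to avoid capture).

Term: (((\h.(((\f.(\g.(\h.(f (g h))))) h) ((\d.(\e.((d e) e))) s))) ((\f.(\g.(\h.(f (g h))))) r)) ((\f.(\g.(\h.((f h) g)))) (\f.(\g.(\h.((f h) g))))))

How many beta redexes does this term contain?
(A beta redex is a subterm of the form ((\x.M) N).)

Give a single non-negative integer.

Answer: 5

Derivation:
Term: (((\h.(((\f.(\g.(\h.(f (g h))))) h) ((\d.(\e.((d e) e))) s))) ((\f.(\g.(\h.(f (g h))))) r)) ((\f.(\g.(\h.((f h) g)))) (\f.(\g.(\h.((f h) g))))))
  Redex: ((\h.(((\f.(\g.(\h.(f (g h))))) h) ((\d.(\e.((d e) e))) s))) ((\f.(\g.(\h.(f (g h))))) r))
  Redex: ((\f.(\g.(\h.(f (g h))))) h)
  Redex: ((\d.(\e.((d e) e))) s)
  Redex: ((\f.(\g.(\h.(f (g h))))) r)
  Redex: ((\f.(\g.(\h.((f h) g)))) (\f.(\g.(\h.((f h) g)))))
Total redexes: 5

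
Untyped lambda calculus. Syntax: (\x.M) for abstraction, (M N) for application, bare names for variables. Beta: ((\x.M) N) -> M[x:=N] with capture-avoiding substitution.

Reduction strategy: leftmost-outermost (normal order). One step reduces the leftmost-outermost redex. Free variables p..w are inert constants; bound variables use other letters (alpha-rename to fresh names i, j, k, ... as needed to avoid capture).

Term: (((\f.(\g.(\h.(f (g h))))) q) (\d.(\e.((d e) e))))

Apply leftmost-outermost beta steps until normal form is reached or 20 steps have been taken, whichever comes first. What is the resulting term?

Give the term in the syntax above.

Step 0: (((\f.(\g.(\h.(f (g h))))) q) (\d.(\e.((d e) e))))
Step 1: ((\g.(\h.(q (g h)))) (\d.(\e.((d e) e))))
Step 2: (\h.(q ((\d.(\e.((d e) e))) h)))
Step 3: (\h.(q (\e.((h e) e))))

Answer: (\h.(q (\e.((h e) e))))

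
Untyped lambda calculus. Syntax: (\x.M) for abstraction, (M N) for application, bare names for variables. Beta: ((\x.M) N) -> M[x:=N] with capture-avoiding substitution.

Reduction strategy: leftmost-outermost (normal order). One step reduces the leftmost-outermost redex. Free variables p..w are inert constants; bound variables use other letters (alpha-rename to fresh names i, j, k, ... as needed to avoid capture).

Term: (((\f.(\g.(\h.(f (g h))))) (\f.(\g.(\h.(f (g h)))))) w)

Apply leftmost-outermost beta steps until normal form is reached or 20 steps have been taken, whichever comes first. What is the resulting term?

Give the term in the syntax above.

Step 0: (((\f.(\g.(\h.(f (g h))))) (\f.(\g.(\h.(f (g h)))))) w)
Step 1: ((\g.(\h.((\f.(\g.(\h.(f (g h))))) (g h)))) w)
Step 2: (\h.((\f.(\g.(\h.(f (g h))))) (w h)))
Step 3: (\h.(\g.(\i.((w h) (g i)))))

Answer: (\h.(\g.(\i.((w h) (g i)))))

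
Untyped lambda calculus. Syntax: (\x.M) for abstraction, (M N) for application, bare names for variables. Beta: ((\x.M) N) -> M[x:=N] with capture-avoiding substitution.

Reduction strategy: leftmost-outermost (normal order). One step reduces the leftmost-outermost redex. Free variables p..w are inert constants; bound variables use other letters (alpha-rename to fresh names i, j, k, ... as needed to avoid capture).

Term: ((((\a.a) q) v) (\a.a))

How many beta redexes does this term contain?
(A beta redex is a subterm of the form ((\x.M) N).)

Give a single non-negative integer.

Answer: 1

Derivation:
Term: ((((\a.a) q) v) (\a.a))
  Redex: ((\a.a) q)
Total redexes: 1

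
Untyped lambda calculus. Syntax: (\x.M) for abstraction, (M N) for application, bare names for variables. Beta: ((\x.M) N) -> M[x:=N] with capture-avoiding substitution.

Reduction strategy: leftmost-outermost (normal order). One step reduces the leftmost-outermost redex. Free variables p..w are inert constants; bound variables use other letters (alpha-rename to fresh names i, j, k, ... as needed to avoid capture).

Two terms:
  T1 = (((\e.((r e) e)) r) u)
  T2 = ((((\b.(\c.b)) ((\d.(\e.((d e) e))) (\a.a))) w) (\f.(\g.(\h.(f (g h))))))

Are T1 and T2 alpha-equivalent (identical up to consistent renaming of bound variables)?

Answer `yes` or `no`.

Answer: no

Derivation:
Term 1: (((\e.((r e) e)) r) u)
Term 2: ((((\b.(\c.b)) ((\d.(\e.((d e) e))) (\a.a))) w) (\f.(\g.(\h.(f (g h))))))
Alpha-equivalence: compare structure up to binder renaming.
Result: False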